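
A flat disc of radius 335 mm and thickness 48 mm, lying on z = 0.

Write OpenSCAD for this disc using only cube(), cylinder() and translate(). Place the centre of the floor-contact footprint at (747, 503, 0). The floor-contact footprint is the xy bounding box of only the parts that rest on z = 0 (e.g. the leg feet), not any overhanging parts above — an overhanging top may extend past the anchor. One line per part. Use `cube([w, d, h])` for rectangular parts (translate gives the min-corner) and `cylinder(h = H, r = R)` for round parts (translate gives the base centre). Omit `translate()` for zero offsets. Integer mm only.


translate([747, 503, 0]) cylinder(h = 48, r = 335);


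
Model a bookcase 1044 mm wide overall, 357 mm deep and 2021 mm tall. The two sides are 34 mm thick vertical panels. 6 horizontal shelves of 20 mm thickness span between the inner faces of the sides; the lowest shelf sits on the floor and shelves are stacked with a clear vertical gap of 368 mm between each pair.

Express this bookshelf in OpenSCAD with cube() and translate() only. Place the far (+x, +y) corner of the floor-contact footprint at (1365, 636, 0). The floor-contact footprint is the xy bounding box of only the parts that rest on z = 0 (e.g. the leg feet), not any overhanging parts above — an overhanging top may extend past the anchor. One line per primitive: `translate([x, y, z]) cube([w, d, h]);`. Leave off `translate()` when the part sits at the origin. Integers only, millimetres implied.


translate([321, 279, 0]) cube([34, 357, 2021]);
translate([1331, 279, 0]) cube([34, 357, 2021]);
translate([355, 279, 0]) cube([976, 357, 20]);
translate([355, 279, 388]) cube([976, 357, 20]);
translate([355, 279, 776]) cube([976, 357, 20]);
translate([355, 279, 1164]) cube([976, 357, 20]);
translate([355, 279, 1552]) cube([976, 357, 20]);
translate([355, 279, 1940]) cube([976, 357, 20]);


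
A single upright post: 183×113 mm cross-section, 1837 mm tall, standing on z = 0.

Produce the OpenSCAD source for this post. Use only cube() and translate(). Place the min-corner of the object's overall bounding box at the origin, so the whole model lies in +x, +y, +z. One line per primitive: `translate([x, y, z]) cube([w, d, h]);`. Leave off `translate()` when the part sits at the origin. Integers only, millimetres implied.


cube([183, 113, 1837]);


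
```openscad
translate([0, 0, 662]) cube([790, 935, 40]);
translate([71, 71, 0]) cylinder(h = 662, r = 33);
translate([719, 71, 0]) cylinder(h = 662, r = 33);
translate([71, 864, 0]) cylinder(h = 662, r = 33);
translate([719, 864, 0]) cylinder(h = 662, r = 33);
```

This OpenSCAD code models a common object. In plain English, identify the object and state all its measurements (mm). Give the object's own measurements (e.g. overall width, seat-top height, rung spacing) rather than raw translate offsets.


A rectangular dining table. The top is 790×935×40 mm with its upper surface at z = 702 mm. It stands on four round legs of 66 mm diameter, each leg's bounding box inset 38 mm from the nearest pair of top edges, running from the floor to the underside of the top.


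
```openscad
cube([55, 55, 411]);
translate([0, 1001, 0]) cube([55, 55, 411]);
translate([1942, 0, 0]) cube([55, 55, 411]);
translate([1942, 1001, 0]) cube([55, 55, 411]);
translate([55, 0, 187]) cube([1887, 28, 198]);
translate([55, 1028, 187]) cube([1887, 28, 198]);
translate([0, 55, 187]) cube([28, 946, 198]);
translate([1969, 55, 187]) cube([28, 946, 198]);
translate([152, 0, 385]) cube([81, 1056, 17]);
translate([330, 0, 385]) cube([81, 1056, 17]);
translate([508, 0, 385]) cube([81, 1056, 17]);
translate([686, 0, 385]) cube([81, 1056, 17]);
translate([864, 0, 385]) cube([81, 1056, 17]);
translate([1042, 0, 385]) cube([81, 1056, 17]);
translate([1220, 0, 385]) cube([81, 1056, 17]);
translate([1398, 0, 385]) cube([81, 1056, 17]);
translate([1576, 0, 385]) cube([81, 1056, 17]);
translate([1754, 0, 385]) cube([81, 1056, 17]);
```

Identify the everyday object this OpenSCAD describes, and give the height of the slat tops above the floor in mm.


A bed frame. The slat-top height is 402 mm.

Four posts, four rails, and a row of slats — a bed frame. Slats sit on the rails at z = 187 + 198 = 385; with slat thickness 17, the top is 402 mm.


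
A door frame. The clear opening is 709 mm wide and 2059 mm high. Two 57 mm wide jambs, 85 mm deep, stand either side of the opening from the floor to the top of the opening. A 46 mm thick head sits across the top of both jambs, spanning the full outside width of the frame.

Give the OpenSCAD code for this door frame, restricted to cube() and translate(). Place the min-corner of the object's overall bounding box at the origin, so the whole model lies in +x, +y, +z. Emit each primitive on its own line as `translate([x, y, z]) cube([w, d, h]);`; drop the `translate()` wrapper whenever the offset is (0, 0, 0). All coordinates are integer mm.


cube([57, 85, 2059]);
translate([766, 0, 0]) cube([57, 85, 2059]);
translate([0, 0, 2059]) cube([823, 85, 46]);


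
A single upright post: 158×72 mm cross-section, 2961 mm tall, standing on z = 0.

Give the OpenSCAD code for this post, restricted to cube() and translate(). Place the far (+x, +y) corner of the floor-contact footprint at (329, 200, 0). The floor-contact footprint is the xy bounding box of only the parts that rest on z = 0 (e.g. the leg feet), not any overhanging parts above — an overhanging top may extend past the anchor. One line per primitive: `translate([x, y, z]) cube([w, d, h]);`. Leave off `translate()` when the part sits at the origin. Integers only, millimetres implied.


translate([171, 128, 0]) cube([158, 72, 2961]);


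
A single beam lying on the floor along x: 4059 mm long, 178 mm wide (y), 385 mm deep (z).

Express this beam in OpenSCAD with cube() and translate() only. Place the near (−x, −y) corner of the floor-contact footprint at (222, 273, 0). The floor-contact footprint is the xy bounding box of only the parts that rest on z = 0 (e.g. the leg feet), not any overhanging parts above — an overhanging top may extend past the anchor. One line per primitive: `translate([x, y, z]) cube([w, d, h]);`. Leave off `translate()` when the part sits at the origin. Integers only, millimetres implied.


translate([222, 273, 0]) cube([4059, 178, 385]);


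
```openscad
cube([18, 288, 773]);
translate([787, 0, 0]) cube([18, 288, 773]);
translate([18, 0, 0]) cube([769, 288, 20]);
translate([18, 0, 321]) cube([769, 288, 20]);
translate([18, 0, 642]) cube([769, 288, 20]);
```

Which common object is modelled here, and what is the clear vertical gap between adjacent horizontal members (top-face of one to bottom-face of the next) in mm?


A bookshelf. The clear shelf gap is 301 mm.

Two tall side panels with 3 horizontal boards between them — a bookshelf. The first two shelf undersides are at z = 0 and z = 321; with shelf thickness 20, the clear gap is 321 − 0 − 20 = 301 mm.


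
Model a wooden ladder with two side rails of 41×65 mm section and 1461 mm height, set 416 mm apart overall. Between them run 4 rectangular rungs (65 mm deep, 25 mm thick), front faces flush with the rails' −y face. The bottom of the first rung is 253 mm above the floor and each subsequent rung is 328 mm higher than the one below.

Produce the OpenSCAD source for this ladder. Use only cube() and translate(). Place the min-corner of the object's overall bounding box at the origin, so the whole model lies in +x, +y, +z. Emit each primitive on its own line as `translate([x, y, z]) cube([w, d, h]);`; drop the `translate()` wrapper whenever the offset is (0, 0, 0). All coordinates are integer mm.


cube([41, 65, 1461]);
translate([375, 0, 0]) cube([41, 65, 1461]);
translate([41, 0, 253]) cube([334, 65, 25]);
translate([41, 0, 581]) cube([334, 65, 25]);
translate([41, 0, 909]) cube([334, 65, 25]);
translate([41, 0, 1237]) cube([334, 65, 25]);


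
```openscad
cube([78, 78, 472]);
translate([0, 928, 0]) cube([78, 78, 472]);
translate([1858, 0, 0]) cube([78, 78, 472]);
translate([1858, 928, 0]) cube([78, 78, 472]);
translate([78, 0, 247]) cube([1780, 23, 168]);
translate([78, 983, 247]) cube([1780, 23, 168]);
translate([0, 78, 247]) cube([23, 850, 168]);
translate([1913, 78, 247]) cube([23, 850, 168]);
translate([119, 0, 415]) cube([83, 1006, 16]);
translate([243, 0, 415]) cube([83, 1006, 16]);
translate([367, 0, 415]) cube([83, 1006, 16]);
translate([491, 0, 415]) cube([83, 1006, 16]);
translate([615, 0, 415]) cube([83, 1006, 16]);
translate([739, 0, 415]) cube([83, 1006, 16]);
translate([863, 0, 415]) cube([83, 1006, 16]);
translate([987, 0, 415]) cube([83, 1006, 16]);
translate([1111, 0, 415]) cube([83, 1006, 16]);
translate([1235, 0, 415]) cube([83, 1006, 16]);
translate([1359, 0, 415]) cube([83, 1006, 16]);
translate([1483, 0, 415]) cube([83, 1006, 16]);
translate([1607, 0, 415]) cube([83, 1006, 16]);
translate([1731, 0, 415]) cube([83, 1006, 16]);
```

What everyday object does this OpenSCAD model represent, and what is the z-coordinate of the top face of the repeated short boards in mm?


A bed frame. The slat-top height is 431 mm.

Four posts, four rails, and a row of slats — a bed frame. Slats sit on the rails at z = 247 + 168 = 415; with slat thickness 16, the top is 431 mm.


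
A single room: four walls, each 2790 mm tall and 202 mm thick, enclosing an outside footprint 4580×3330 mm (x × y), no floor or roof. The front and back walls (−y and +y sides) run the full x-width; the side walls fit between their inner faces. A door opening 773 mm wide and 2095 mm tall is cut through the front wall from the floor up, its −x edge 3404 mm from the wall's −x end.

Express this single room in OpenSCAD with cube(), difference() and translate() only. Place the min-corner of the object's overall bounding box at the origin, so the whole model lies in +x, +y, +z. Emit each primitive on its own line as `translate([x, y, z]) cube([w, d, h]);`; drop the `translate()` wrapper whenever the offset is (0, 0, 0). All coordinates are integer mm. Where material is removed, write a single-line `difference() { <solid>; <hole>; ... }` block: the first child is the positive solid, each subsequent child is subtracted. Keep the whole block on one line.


difference() { cube([4580, 202, 2790]); translate([3404, 0, 0]) cube([773, 202, 2095]); }
translate([0, 3128, 0]) cube([4580, 202, 2790]);
translate([0, 202, 0]) cube([202, 2926, 2790]);
translate([4378, 202, 0]) cube([202, 2926, 2790]);


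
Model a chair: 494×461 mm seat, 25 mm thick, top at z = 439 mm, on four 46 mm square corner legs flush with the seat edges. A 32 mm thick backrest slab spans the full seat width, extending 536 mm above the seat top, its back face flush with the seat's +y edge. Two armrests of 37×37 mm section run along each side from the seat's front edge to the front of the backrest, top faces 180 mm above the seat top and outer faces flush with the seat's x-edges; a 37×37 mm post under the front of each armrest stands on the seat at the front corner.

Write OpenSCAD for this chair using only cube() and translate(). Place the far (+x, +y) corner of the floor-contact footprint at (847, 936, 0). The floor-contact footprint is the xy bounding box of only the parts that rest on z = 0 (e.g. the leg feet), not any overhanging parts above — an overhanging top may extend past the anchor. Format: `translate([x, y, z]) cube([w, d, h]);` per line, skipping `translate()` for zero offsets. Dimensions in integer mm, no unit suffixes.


translate([353, 475, 414]) cube([494, 461, 25]);
translate([353, 475, 0]) cube([46, 46, 414]);
translate([801, 475, 0]) cube([46, 46, 414]);
translate([353, 890, 0]) cube([46, 46, 414]);
translate([801, 890, 0]) cube([46, 46, 414]);
translate([353, 904, 439]) cube([494, 32, 536]);
translate([353, 475, 582]) cube([37, 429, 37]);
translate([810, 475, 582]) cube([37, 429, 37]);
translate([353, 475, 439]) cube([37, 37, 143]);
translate([810, 475, 439]) cube([37, 37, 143]);


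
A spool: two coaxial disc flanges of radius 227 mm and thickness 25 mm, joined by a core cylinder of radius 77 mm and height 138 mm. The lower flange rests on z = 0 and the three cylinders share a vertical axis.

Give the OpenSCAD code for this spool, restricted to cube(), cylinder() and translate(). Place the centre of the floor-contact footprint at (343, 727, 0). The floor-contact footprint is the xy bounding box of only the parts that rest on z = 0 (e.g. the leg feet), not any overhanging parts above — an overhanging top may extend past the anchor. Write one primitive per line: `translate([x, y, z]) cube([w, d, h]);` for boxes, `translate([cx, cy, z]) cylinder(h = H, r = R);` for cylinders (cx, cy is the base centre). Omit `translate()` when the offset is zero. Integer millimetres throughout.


translate([343, 727, 0]) cylinder(h = 25, r = 227);
translate([343, 727, 25]) cylinder(h = 138, r = 77);
translate([343, 727, 163]) cylinder(h = 25, r = 227);


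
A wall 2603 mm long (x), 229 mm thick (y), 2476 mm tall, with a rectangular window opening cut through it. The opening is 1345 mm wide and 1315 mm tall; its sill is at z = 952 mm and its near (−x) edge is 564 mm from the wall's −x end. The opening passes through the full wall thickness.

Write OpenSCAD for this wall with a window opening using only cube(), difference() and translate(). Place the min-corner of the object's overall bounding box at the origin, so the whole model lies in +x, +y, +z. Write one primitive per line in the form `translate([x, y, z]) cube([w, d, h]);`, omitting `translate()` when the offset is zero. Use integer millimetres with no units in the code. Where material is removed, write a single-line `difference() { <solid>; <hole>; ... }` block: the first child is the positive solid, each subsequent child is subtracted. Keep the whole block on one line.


difference() { cube([2603, 229, 2476]); translate([564, 0, 952]) cube([1345, 229, 1315]); }


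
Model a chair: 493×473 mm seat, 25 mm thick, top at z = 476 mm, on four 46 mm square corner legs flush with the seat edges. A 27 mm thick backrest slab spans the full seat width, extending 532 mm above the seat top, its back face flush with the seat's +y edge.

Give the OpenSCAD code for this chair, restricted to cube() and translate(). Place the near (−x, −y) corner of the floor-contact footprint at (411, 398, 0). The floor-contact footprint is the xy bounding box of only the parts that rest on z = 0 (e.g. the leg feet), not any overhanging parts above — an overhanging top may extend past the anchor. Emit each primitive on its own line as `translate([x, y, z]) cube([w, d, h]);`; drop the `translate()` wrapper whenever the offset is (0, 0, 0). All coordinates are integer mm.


translate([411, 398, 451]) cube([493, 473, 25]);
translate([411, 398, 0]) cube([46, 46, 451]);
translate([858, 398, 0]) cube([46, 46, 451]);
translate([411, 825, 0]) cube([46, 46, 451]);
translate([858, 825, 0]) cube([46, 46, 451]);
translate([411, 844, 476]) cube([493, 27, 532]);


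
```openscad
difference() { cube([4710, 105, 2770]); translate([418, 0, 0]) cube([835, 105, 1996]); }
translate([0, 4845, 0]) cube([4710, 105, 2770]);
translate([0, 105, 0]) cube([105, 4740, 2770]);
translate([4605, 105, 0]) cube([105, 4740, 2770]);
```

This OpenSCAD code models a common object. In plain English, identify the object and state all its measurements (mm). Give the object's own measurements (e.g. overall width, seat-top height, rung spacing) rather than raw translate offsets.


A single room: four walls, each 2770 mm tall and 105 mm thick, enclosing an outside footprint 4710×4950 mm (x × y), no floor or roof. The front and back walls (−y and +y sides) run the full x-width; the side walls fit between their inner faces. A door opening 835 mm wide and 1996 mm tall is cut through the front wall from the floor up, its −x edge 418 mm from the wall's −x end.


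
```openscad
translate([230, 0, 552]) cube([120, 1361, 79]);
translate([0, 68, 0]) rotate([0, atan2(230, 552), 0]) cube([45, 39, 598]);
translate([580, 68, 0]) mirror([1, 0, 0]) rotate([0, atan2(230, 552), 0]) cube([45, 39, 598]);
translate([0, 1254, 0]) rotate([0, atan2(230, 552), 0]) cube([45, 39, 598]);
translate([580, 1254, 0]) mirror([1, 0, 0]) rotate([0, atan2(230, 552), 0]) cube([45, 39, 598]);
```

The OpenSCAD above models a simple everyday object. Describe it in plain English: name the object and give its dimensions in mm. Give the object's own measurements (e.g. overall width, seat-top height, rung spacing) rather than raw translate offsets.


A sawhorse. A 120×1361×79 mm beam (x, y, z) sits on two A-frame leg pairs. Each pair is two raked legs of 45×39 mm section (39 mm along y) splaying symmetrically in x. Each leg rises 552 mm vertically over 230 mm of horizontal reach and is 598 mm long along its own axis. Every leg's outer bottom edge rests on the floor and its outer top edge meets a bottom edge of the beam — the left legs (tilting toward +x) meet the beam's −x bottom edge, the right legs (their mirror images, tilting toward −x) meet its +x bottom edge — so the leg tops tuck under the beam, the beam's underside is 552 mm above the floor, and the feet are 580 mm apart outside-to-outside with the beam centred between them. The two leg pairs are set in 68 mm from either end of the beam.


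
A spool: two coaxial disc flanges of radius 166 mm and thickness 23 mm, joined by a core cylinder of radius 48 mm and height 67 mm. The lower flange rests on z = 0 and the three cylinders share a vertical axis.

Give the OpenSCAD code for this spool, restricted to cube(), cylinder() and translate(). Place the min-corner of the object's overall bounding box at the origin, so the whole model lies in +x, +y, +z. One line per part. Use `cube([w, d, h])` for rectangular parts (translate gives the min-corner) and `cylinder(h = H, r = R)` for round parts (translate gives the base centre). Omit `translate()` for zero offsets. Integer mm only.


translate([166, 166, 0]) cylinder(h = 23, r = 166);
translate([166, 166, 23]) cylinder(h = 67, r = 48);
translate([166, 166, 90]) cylinder(h = 23, r = 166);


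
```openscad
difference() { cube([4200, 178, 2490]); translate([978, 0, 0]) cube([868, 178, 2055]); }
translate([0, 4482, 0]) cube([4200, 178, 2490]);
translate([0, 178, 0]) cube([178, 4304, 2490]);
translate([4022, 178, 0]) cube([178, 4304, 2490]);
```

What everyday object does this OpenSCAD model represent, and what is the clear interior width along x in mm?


A single room. The interior width is 3844 mm.

Four walls enclosing a rectangle with a door in the front wall — a room. Outside width 4200 minus two 178 mm walls gives 3844 mm.


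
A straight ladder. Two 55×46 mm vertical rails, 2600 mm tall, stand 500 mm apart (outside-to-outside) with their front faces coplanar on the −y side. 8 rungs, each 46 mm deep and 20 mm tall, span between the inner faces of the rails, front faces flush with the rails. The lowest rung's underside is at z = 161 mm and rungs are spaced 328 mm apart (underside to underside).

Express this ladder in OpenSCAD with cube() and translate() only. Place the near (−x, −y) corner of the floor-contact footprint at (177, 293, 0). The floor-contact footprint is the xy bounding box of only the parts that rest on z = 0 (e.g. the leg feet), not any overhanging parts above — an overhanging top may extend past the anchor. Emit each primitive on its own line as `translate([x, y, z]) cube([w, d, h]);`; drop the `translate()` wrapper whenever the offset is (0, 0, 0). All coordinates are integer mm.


translate([177, 293, 0]) cube([55, 46, 2600]);
translate([622, 293, 0]) cube([55, 46, 2600]);
translate([232, 293, 161]) cube([390, 46, 20]);
translate([232, 293, 489]) cube([390, 46, 20]);
translate([232, 293, 817]) cube([390, 46, 20]);
translate([232, 293, 1145]) cube([390, 46, 20]);
translate([232, 293, 1473]) cube([390, 46, 20]);
translate([232, 293, 1801]) cube([390, 46, 20]);
translate([232, 293, 2129]) cube([390, 46, 20]);
translate([232, 293, 2457]) cube([390, 46, 20]);


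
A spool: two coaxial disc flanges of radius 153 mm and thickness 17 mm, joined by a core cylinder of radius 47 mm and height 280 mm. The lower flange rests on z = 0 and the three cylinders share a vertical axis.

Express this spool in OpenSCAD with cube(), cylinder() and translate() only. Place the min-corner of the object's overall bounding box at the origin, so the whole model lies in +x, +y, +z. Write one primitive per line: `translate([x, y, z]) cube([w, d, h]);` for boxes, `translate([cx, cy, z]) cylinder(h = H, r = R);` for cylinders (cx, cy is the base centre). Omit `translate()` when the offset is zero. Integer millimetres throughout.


translate([153, 153, 0]) cylinder(h = 17, r = 153);
translate([153, 153, 17]) cylinder(h = 280, r = 47);
translate([153, 153, 297]) cylinder(h = 17, r = 153);


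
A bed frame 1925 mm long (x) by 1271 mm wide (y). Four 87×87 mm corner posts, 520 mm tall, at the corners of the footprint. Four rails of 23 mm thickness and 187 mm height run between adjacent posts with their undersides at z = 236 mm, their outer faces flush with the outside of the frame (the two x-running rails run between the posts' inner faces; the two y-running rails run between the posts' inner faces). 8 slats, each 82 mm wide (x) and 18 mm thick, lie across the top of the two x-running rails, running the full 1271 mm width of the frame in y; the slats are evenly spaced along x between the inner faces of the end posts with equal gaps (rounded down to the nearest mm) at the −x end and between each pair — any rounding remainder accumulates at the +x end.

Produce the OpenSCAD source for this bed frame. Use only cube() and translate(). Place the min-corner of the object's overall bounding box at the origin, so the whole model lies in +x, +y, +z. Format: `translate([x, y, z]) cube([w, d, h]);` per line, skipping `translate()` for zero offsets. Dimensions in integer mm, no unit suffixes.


cube([87, 87, 520]);
translate([0, 1184, 0]) cube([87, 87, 520]);
translate([1838, 0, 0]) cube([87, 87, 520]);
translate([1838, 1184, 0]) cube([87, 87, 520]);
translate([87, 0, 236]) cube([1751, 23, 187]);
translate([87, 1248, 236]) cube([1751, 23, 187]);
translate([0, 87, 236]) cube([23, 1097, 187]);
translate([1902, 87, 236]) cube([23, 1097, 187]);
translate([208, 0, 423]) cube([82, 1271, 18]);
translate([411, 0, 423]) cube([82, 1271, 18]);
translate([614, 0, 423]) cube([82, 1271, 18]);
translate([817, 0, 423]) cube([82, 1271, 18]);
translate([1020, 0, 423]) cube([82, 1271, 18]);
translate([1223, 0, 423]) cube([82, 1271, 18]);
translate([1426, 0, 423]) cube([82, 1271, 18]);
translate([1629, 0, 423]) cube([82, 1271, 18]);


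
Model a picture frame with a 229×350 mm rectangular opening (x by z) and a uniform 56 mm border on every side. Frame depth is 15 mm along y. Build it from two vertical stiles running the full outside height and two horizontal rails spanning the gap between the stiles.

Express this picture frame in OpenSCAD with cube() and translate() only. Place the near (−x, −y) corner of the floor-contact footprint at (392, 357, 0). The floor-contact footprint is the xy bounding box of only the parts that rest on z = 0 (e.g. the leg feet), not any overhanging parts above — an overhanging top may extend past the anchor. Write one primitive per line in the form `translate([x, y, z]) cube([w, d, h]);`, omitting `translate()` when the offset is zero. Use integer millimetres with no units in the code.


translate([392, 357, 0]) cube([56, 15, 462]);
translate([677, 357, 0]) cube([56, 15, 462]);
translate([448, 357, 0]) cube([229, 15, 56]);
translate([448, 357, 406]) cube([229, 15, 56]);


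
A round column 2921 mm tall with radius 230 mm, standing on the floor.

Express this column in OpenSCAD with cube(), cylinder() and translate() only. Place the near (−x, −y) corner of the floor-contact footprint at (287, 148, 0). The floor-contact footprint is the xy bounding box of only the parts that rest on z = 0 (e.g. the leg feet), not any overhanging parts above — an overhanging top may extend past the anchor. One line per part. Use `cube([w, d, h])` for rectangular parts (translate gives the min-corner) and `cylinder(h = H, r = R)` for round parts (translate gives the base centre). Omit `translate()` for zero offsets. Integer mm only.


translate([517, 378, 0]) cylinder(h = 2921, r = 230);


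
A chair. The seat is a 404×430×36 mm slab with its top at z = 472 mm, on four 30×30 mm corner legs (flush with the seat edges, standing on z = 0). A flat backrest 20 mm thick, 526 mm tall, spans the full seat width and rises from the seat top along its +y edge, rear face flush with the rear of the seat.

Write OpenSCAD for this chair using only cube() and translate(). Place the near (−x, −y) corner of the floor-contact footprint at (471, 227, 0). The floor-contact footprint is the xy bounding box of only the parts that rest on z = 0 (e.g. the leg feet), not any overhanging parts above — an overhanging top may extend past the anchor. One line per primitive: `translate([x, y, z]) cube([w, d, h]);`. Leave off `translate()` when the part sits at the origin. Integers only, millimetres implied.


// leg_h = 472 - 36 = 436
translate([471, 227, 436]) cube([404, 430, 36]);
translate([471, 227, 0]) cube([30, 30, 436]);
translate([845, 227, 0]) cube([30, 30, 436]);
translate([471, 627, 0]) cube([30, 30, 436]);
translate([845, 627, 0]) cube([30, 30, 436]);
translate([471, 637, 472]) cube([404, 20, 526]);


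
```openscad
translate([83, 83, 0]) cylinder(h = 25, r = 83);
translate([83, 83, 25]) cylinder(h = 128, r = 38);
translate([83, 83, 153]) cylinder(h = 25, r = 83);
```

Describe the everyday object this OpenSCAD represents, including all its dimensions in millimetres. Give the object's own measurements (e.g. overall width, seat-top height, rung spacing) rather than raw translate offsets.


A spool: two coaxial disc flanges of radius 83 mm and thickness 25 mm, joined by a core cylinder of radius 38 mm and height 128 mm. The lower flange rests on z = 0 and the three cylinders share a vertical axis.


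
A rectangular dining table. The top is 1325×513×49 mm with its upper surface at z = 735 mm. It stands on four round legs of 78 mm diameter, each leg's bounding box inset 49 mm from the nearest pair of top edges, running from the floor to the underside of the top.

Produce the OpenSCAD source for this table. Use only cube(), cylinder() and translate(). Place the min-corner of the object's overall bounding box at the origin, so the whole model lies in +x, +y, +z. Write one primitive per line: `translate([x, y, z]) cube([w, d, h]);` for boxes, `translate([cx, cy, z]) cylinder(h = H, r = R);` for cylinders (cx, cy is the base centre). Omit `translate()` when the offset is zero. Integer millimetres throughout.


translate([0, 0, 686]) cube([1325, 513, 49]);
translate([88, 88, 0]) cylinder(h = 686, r = 39);
translate([1237, 88, 0]) cylinder(h = 686, r = 39);
translate([88, 425, 0]) cylinder(h = 686, r = 39);
translate([1237, 425, 0]) cylinder(h = 686, r = 39);


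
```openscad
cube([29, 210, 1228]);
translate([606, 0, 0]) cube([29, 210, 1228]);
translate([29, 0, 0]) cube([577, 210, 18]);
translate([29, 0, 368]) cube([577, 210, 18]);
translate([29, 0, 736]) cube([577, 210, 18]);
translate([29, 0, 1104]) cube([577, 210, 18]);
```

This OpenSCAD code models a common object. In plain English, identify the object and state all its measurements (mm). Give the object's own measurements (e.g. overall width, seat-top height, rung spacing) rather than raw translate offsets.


An open bookshelf. Two side panels, each 29 mm thick, 210 mm deep and 1228 mm tall, stand 635 mm apart (outside-to-outside). Between them sit 4 shelves, each 18 mm thick and 210 mm deep, spanning the full gap between the sides. The bottom shelf rests on the floor (its underside at z = 0) and the clear gap between one shelf's top and the next shelf's underside is 350 mm.


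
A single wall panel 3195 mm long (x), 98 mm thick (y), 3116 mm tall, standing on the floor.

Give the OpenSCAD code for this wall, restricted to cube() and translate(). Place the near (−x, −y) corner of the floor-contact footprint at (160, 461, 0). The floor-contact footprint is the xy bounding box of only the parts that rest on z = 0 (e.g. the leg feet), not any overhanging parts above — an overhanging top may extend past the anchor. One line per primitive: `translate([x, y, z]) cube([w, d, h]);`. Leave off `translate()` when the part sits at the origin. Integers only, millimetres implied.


translate([160, 461, 0]) cube([3195, 98, 3116]);


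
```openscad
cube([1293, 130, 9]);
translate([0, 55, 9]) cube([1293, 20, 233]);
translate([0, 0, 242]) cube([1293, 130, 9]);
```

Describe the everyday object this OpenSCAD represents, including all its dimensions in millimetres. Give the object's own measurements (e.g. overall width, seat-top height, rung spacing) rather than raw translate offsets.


An I-beam lying along x, 1293 mm long. Overall section height 251 mm. Two flanges 130 mm wide (y) and 9 mm thick, one on the floor and one at the top; a web 20 mm thick runs between them, centred on the flange width.


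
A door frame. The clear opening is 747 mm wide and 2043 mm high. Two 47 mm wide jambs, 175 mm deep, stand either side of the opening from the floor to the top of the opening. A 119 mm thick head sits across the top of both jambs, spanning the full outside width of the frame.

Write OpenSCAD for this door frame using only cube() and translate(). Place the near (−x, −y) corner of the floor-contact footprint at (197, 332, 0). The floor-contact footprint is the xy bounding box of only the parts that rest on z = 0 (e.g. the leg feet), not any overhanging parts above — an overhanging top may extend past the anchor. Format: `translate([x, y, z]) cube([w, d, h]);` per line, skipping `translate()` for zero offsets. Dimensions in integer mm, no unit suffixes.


translate([197, 332, 0]) cube([47, 175, 2043]);
translate([991, 332, 0]) cube([47, 175, 2043]);
translate([197, 332, 2043]) cube([841, 175, 119]);


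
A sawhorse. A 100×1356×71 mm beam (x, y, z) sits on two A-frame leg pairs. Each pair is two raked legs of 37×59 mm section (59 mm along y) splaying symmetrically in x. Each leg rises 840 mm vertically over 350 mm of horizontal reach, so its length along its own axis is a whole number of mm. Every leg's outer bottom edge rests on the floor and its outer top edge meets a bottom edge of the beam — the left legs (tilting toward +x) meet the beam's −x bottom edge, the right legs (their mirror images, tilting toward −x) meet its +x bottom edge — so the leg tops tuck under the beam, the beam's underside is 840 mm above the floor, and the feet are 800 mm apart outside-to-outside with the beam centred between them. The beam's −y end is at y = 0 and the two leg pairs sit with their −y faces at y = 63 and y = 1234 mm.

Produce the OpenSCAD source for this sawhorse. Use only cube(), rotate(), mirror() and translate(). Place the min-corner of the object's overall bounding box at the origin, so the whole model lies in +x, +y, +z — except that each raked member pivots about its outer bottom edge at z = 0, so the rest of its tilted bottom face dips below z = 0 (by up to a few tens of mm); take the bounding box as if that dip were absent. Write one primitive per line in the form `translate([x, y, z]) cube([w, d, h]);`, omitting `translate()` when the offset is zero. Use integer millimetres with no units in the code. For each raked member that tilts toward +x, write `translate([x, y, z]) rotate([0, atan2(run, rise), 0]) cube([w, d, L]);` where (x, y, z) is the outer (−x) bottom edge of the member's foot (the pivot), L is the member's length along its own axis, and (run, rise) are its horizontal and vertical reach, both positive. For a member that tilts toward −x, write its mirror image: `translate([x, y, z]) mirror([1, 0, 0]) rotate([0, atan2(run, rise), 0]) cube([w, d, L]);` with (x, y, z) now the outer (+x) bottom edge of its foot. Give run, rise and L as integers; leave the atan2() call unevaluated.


// leg length = √(350² + 840²) = 910
// right-leg outer foot x = 2·350 + 100 = 800
// beam min-corner = (350, 0, 840)
translate([350, 0, 840]) cube([100, 1356, 71]);
translate([0, 63, 0]) rotate([0, atan2(350, 840), 0]) cube([37, 59, 910]);
translate([800, 63, 0]) mirror([1, 0, 0]) rotate([0, atan2(350, 840), 0]) cube([37, 59, 910]);
translate([0, 1234, 0]) rotate([0, atan2(350, 840), 0]) cube([37, 59, 910]);
translate([800, 1234, 0]) mirror([1, 0, 0]) rotate([0, atan2(350, 840), 0]) cube([37, 59, 910]);


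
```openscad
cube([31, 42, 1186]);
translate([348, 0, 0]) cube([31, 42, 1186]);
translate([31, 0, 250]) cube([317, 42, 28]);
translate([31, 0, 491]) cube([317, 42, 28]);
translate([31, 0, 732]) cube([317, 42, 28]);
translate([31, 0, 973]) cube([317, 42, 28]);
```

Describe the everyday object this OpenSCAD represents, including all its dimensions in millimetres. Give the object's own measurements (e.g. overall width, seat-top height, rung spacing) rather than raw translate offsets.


A straight ladder. Two 31×42 mm vertical rails, 1186 mm tall, stand 379 mm apart (outside-to-outside) with their front faces coplanar on the −y side. 4 rungs, each 42 mm deep and 28 mm tall, span between the inner faces of the rails, front faces flush with the rails. The lowest rung's underside is at z = 250 mm and rungs are spaced 241 mm apart (underside to underside).


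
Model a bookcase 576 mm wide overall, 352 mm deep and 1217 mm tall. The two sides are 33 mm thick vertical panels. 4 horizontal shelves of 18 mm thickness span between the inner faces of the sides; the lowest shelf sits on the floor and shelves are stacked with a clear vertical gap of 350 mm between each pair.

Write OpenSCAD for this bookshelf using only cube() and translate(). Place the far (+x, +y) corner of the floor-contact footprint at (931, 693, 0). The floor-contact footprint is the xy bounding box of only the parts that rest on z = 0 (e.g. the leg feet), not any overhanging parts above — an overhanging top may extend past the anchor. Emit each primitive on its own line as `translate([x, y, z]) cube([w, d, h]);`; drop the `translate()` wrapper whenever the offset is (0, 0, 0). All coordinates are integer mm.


translate([355, 341, 0]) cube([33, 352, 1217]);
translate([898, 341, 0]) cube([33, 352, 1217]);
translate([388, 341, 0]) cube([510, 352, 18]);
translate([388, 341, 368]) cube([510, 352, 18]);
translate([388, 341, 736]) cube([510, 352, 18]);
translate([388, 341, 1104]) cube([510, 352, 18]);


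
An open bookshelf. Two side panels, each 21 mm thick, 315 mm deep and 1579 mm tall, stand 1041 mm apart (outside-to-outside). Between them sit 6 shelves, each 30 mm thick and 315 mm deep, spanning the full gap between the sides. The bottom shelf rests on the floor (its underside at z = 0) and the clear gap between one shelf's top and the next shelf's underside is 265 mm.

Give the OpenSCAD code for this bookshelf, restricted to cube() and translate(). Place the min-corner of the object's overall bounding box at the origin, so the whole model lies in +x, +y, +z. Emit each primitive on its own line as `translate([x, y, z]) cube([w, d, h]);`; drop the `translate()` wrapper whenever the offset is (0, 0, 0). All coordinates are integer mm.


cube([21, 315, 1579]);
translate([1020, 0, 0]) cube([21, 315, 1579]);
translate([21, 0, 0]) cube([999, 315, 30]);
translate([21, 0, 295]) cube([999, 315, 30]);
translate([21, 0, 590]) cube([999, 315, 30]);
translate([21, 0, 885]) cube([999, 315, 30]);
translate([21, 0, 1180]) cube([999, 315, 30]);
translate([21, 0, 1475]) cube([999, 315, 30]);


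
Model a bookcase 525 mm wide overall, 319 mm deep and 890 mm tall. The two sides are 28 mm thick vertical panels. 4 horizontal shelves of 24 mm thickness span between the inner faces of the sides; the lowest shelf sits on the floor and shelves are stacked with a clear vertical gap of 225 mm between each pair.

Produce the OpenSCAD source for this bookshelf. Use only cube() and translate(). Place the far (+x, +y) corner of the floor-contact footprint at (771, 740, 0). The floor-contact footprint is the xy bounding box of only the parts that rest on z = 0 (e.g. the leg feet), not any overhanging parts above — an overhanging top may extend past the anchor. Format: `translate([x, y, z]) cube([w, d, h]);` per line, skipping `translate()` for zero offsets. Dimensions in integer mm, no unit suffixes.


translate([246, 421, 0]) cube([28, 319, 890]);
translate([743, 421, 0]) cube([28, 319, 890]);
translate([274, 421, 0]) cube([469, 319, 24]);
translate([274, 421, 249]) cube([469, 319, 24]);
translate([274, 421, 498]) cube([469, 319, 24]);
translate([274, 421, 747]) cube([469, 319, 24]);


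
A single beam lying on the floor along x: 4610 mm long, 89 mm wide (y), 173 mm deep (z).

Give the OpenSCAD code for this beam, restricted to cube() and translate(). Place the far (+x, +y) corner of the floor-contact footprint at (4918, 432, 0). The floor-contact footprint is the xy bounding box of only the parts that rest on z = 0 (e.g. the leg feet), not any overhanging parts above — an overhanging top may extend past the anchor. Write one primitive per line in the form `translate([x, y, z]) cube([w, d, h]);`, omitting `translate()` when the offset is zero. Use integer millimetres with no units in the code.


translate([308, 343, 0]) cube([4610, 89, 173]);


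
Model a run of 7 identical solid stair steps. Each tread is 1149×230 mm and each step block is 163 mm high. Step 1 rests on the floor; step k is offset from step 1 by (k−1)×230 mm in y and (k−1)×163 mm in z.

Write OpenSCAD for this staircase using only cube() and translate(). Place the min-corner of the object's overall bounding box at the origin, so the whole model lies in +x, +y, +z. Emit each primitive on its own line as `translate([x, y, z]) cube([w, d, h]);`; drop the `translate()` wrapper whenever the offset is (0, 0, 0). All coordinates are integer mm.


cube([1149, 230, 163]);
translate([0, 230, 163]) cube([1149, 230, 163]);
translate([0, 460, 326]) cube([1149, 230, 163]);
translate([0, 690, 489]) cube([1149, 230, 163]);
translate([0, 920, 652]) cube([1149, 230, 163]);
translate([0, 1150, 815]) cube([1149, 230, 163]);
translate([0, 1380, 978]) cube([1149, 230, 163]);


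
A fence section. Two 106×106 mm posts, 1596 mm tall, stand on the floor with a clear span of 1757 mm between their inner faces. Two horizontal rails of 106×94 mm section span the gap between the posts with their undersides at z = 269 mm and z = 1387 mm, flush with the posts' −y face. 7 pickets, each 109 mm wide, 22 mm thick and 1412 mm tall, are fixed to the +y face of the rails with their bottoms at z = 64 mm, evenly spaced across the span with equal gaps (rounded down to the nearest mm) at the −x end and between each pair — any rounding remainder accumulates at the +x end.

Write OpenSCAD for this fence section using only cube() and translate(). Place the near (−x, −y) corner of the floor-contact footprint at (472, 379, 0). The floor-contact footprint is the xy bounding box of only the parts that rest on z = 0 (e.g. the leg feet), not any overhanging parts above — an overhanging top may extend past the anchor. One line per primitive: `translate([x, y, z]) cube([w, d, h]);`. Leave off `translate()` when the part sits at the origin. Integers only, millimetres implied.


translate([472, 379, 0]) cube([106, 106, 1596]);
translate([2335, 379, 0]) cube([106, 106, 1596]);
translate([578, 379, 269]) cube([1757, 106, 94]);
translate([578, 379, 1387]) cube([1757, 106, 94]);
translate([702, 485, 64]) cube([109, 22, 1412]);
translate([935, 485, 64]) cube([109, 22, 1412]);
translate([1168, 485, 64]) cube([109, 22, 1412]);
translate([1401, 485, 64]) cube([109, 22, 1412]);
translate([1634, 485, 64]) cube([109, 22, 1412]);
translate([1867, 485, 64]) cube([109, 22, 1412]);
translate([2100, 485, 64]) cube([109, 22, 1412]);


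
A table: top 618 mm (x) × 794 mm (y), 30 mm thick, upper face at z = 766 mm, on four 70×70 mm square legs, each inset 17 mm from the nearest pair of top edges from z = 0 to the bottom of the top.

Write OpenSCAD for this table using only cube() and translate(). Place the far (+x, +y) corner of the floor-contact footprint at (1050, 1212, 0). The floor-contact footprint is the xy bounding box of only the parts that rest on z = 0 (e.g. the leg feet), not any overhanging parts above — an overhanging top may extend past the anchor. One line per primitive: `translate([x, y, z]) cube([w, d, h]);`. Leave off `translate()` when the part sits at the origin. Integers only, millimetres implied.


translate([449, 435, 736]) cube([618, 794, 30]);
translate([466, 452, 0]) cube([70, 70, 736]);
translate([980, 452, 0]) cube([70, 70, 736]);
translate([466, 1142, 0]) cube([70, 70, 736]);
translate([980, 1142, 0]) cube([70, 70, 736]);
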